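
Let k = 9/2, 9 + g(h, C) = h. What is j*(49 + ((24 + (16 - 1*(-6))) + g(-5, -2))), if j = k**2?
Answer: 6561/4 ≈ 1640.3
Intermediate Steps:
g(h, C) = -9 + h
k = 9/2 (k = 9*(1/2) = 9/2 ≈ 4.5000)
j = 81/4 (j = (9/2)**2 = 81/4 ≈ 20.250)
j*(49 + ((24 + (16 - 1*(-6))) + g(-5, -2))) = 81*(49 + ((24 + (16 - 1*(-6))) + (-9 - 5)))/4 = 81*(49 + ((24 + (16 + 6)) - 14))/4 = 81*(49 + ((24 + 22) - 14))/4 = 81*(49 + (46 - 14))/4 = 81*(49 + 32)/4 = (81/4)*81 = 6561/4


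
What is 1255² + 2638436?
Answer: 4213461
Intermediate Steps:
1255² + 2638436 = 1575025 + 2638436 = 4213461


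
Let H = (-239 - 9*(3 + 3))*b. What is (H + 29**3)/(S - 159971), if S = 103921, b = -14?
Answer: -28491/56050 ≈ -0.50831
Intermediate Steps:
H = 4102 (H = (-239 - 9*(3 + 3))*(-14) = (-239 - 9*6)*(-14) = (-239 - 54)*(-14) = -293*(-14) = 4102)
(H + 29**3)/(S - 159971) = (4102 + 29**3)/(103921 - 159971) = (4102 + 24389)/(-56050) = 28491*(-1/56050) = -28491/56050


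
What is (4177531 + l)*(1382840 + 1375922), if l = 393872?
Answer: 12611412883086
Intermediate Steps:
(4177531 + l)*(1382840 + 1375922) = (4177531 + 393872)*(1382840 + 1375922) = 4571403*2758762 = 12611412883086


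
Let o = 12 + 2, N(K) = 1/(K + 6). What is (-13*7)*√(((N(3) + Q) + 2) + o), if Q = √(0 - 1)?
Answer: -91*√(145 + 9*I)/3 ≈ -365.44 - 11.33*I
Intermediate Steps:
N(K) = 1/(6 + K)
Q = I (Q = √(-1) = I ≈ 1.0*I)
o = 14
(-13*7)*√(((N(3) + Q) + 2) + o) = (-13*7)*√(((1/(6 + 3) + I) + 2) + 14) = -91*√(((1/9 + I) + 2) + 14) = -91*√(((⅑ + I) + 2) + 14) = -91*√((19/9 + I) + 14) = -91*√(145/9 + I)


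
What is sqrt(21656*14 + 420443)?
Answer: 3*sqrt(80403) ≈ 850.66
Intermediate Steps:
sqrt(21656*14 + 420443) = sqrt(303184 + 420443) = sqrt(723627) = 3*sqrt(80403)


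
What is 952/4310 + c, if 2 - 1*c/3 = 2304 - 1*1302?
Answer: -6464524/2155 ≈ -2999.8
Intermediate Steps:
c = -3000 (c = 6 - 3*(2304 - 1*1302) = 6 - 3*(2304 - 1302) = 6 - 3*1002 = 6 - 3006 = -3000)
952/4310 + c = 952/4310 - 3000 = 952*(1/4310) - 3000 = 476/2155 - 3000 = -6464524/2155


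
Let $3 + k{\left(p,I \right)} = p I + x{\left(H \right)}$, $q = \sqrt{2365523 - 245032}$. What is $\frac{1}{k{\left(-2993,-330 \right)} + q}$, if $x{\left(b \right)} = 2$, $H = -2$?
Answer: $\frac{987689}{975527440230} - \frac{\sqrt{2120491}}{975527440230} \approx 1.011 \cdot 10^{-6}$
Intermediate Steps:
$q = \sqrt{2120491} \approx 1456.2$
$k{\left(p,I \right)} = -1 + I p$ ($k{\left(p,I \right)} = -3 + \left(p I + 2\right) = -3 + \left(I p + 2\right) = -3 + \left(2 + I p\right) = -1 + I p$)
$\frac{1}{k{\left(-2993,-330 \right)} + q} = \frac{1}{\left(-1 - -987690\right) + \sqrt{2120491}} = \frac{1}{\left(-1 + 987690\right) + \sqrt{2120491}} = \frac{1}{987689 + \sqrt{2120491}}$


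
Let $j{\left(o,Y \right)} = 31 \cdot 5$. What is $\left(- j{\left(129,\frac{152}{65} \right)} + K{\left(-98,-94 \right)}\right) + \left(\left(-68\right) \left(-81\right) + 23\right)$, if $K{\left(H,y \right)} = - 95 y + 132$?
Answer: $14438$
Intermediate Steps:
$j{\left(o,Y \right)} = 155$
$K{\left(H,y \right)} = 132 - 95 y$
$\left(- j{\left(129,\frac{152}{65} \right)} + K{\left(-98,-94 \right)}\right) + \left(\left(-68\right) \left(-81\right) + 23\right) = \left(\left(-1\right) 155 + \left(132 - -8930\right)\right) + \left(\left(-68\right) \left(-81\right) + 23\right) = \left(-155 + \left(132 + 8930\right)\right) + \left(5508 + 23\right) = \left(-155 + 9062\right) + 5531 = 8907 + 5531 = 14438$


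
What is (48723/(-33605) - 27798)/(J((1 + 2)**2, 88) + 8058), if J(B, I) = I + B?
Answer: -934200513/274048775 ≈ -3.4089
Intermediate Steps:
J(B, I) = B + I
(48723/(-33605) - 27798)/(J((1 + 2)**2, 88) + 8058) = (48723/(-33605) - 27798)/(((1 + 2)**2 + 88) + 8058) = (48723*(-1/33605) - 27798)/((3**2 + 88) + 8058) = (-48723/33605 - 27798)/((9 + 88) + 8058) = -934200513/(33605*(97 + 8058)) = -934200513/33605/8155 = -934200513/33605*1/8155 = -934200513/274048775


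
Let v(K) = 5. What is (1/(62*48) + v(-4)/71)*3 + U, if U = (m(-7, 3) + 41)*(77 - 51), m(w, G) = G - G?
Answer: 75095463/70432 ≈ 1066.2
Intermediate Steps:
m(w, G) = 0
U = 1066 (U = (0 + 41)*(77 - 51) = 41*26 = 1066)
(1/(62*48) + v(-4)/71)*3 + U = (1/(62*48) + 5/71)*3 + 1066 = ((1/62)*(1/48) + 5*(1/71))*3 + 1066 = (1/2976 + 5/71)*3 + 1066 = (14951/211296)*3 + 1066 = 14951/70432 + 1066 = 75095463/70432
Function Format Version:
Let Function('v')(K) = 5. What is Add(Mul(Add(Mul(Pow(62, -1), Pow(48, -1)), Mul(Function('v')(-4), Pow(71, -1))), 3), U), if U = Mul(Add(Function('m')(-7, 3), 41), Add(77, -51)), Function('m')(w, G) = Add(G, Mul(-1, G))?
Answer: Rational(75095463, 70432) ≈ 1066.2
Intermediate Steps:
Function('m')(w, G) = 0
U = 1066 (U = Mul(Add(0, 41), Add(77, -51)) = Mul(41, 26) = 1066)
Add(Mul(Add(Mul(Pow(62, -1), Pow(48, -1)), Mul(Function('v')(-4), Pow(71, -1))), 3), U) = Add(Mul(Add(Mul(Pow(62, -1), Pow(48, -1)), Mul(5, Pow(71, -1))), 3), 1066) = Add(Mul(Add(Mul(Rational(1, 62), Rational(1, 48)), Mul(5, Rational(1, 71))), 3), 1066) = Add(Mul(Add(Rational(1, 2976), Rational(5, 71)), 3), 1066) = Add(Mul(Rational(14951, 211296), 3), 1066) = Add(Rational(14951, 70432), 1066) = Rational(75095463, 70432)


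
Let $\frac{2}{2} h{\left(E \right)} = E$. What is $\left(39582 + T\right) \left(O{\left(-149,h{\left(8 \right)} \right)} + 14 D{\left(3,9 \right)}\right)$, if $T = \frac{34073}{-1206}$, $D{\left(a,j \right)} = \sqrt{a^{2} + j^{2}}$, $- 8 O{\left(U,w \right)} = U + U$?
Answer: $\frac{7107571031}{4824} + \frac{333912733 \sqrt{10}}{201} \approx 6.7267 \cdot 10^{6}$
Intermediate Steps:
$h{\left(E \right)} = E$
$O{\left(U,w \right)} = - \frac{U}{4}$ ($O{\left(U,w \right)} = - \frac{U + U}{8} = - \frac{2 U}{8} = - \frac{U}{4}$)
$T = - \frac{34073}{1206}$ ($T = 34073 \left(- \frac{1}{1206}\right) = - \frac{34073}{1206} \approx -28.253$)
$\left(39582 + T\right) \left(O{\left(-149,h{\left(8 \right)} \right)} + 14 D{\left(3,9 \right)}\right) = \left(39582 - \frac{34073}{1206}\right) \left(\left(- \frac{1}{4}\right) \left(-149\right) + 14 \sqrt{3^{2} + 9^{2}}\right) = \frac{47701819 \left(\frac{149}{4} + 14 \sqrt{9 + 81}\right)}{1206} = \frac{47701819 \left(\frac{149}{4} + 14 \sqrt{90}\right)}{1206} = \frac{47701819 \left(\frac{149}{4} + 14 \cdot 3 \sqrt{10}\right)}{1206} = \frac{47701819 \left(\frac{149}{4} + 42 \sqrt{10}\right)}{1206} = \frac{7107571031}{4824} + \frac{333912733 \sqrt{10}}{201}$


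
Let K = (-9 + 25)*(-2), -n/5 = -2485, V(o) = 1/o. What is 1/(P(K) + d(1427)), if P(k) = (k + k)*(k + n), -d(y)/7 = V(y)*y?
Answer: -1/793159 ≈ -1.2608e-6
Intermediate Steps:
n = 12425 (n = -5*(-2485) = 12425)
d(y) = -7 (d(y) = -7*y/y = -7*1 = -7)
K = -32 (K = 16*(-2) = -32)
P(k) = 2*k*(12425 + k) (P(k) = (k + k)*(k + 12425) = (2*k)*(12425 + k) = 2*k*(12425 + k))
1/(P(K) + d(1427)) = 1/(2*(-32)*(12425 - 32) - 7) = 1/(2*(-32)*12393 - 7) = 1/(-793152 - 7) = 1/(-793159) = -1/793159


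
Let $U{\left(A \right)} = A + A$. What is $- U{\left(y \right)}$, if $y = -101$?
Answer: $202$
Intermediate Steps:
$U{\left(A \right)} = 2 A$
$- U{\left(y \right)} = - 2 \left(-101\right) = \left(-1\right) \left(-202\right) = 202$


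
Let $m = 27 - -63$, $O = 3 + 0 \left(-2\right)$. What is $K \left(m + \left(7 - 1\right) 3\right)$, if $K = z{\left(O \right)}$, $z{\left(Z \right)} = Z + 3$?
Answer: $648$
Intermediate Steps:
$O = 3$ ($O = 3 + 0 = 3$)
$z{\left(Z \right)} = 3 + Z$
$K = 6$ ($K = 3 + 3 = 6$)
$m = 90$ ($m = 27 + 63 = 90$)
$K \left(m + \left(7 - 1\right) 3\right) = 6 \left(90 + \left(7 - 1\right) 3\right) = 6 \left(90 + 6 \cdot 3\right) = 6 \left(90 + 18\right) = 6 \cdot 108 = 648$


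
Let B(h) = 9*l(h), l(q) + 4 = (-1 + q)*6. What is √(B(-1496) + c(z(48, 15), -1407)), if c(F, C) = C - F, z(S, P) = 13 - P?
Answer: I*√82279 ≈ 286.84*I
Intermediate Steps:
l(q) = -10 + 6*q (l(q) = -4 + (-1 + q)*6 = -4 + (-6 + 6*q) = -10 + 6*q)
B(h) = -90 + 54*h (B(h) = 9*(-10 + 6*h) = -90 + 54*h)
√(B(-1496) + c(z(48, 15), -1407)) = √((-90 + 54*(-1496)) + (-1407 - (13 - 1*15))) = √((-90 - 80784) + (-1407 - (13 - 15))) = √(-80874 + (-1407 - 1*(-2))) = √(-80874 + (-1407 + 2)) = √(-80874 - 1405) = √(-82279) = I*√82279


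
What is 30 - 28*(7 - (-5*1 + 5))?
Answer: -166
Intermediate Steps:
30 - 28*(7 - (-5*1 + 5)) = 30 - 28*(7 - (-5 + 5)) = 30 - 28*(7 - 1*0) = 30 - 28*(7 + 0) = 30 - 28*7 = 30 - 196 = -166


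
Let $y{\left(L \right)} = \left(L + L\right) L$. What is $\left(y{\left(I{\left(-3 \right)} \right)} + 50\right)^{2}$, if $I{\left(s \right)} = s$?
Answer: $4624$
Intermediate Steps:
$y{\left(L \right)} = 2 L^{2}$ ($y{\left(L \right)} = 2 L L = 2 L^{2}$)
$\left(y{\left(I{\left(-3 \right)} \right)} + 50\right)^{2} = \left(2 \left(-3\right)^{2} + 50\right)^{2} = \left(2 \cdot 9 + 50\right)^{2} = \left(18 + 50\right)^{2} = 68^{2} = 4624$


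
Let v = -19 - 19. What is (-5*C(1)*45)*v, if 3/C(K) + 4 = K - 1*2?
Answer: -5130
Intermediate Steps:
C(K) = 3/(-6 + K) (C(K) = 3/(-4 + (K - 1*2)) = 3/(-4 + (K - 2)) = 3/(-4 + (-2 + K)) = 3/(-6 + K))
v = -38
(-5*C(1)*45)*v = (-15/(-6 + 1)*45)*(-38) = (-15/(-5)*45)*(-38) = (-15*(-1)/5*45)*(-38) = (-5*(-⅗)*45)*(-38) = (3*45)*(-38) = 135*(-38) = -5130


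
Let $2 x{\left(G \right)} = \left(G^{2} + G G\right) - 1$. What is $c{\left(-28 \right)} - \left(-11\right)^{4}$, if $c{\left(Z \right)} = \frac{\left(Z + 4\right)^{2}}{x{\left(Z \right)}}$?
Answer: $- \frac{22941295}{1567} \approx -14640.0$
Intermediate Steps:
$x{\left(G \right)} = - \frac{1}{2} + G^{2}$ ($x{\left(G \right)} = \frac{\left(G^{2} + G G\right) - 1}{2} = \frac{\left(G^{2} + G^{2}\right) - 1}{2} = \frac{2 G^{2} - 1}{2} = \frac{-1 + 2 G^{2}}{2} = - \frac{1}{2} + G^{2}$)
$c{\left(Z \right)} = \frac{\left(4 + Z\right)^{2}}{- \frac{1}{2} + Z^{2}}$ ($c{\left(Z \right)} = \frac{\left(Z + 4\right)^{2}}{- \frac{1}{2} + Z^{2}} = \frac{\left(4 + Z\right)^{2}}{- \frac{1}{2} + Z^{2}}$)
$c{\left(-28 \right)} - \left(-11\right)^{4} = \frac{2 \left(4 - 28\right)^{2}}{-1 + 2 \left(-28\right)^{2}} - \left(-11\right)^{4} = \frac{2 \left(-24\right)^{2}}{-1 + 2 \cdot 784} - 14641 = 2 \frac{1}{-1 + 1568} \cdot 576 - 14641 = 2 \cdot \frac{1}{1567} \cdot 576 - 14641 = \frac{1152}{1567} - 14641 = - \frac{22941295}{1567}$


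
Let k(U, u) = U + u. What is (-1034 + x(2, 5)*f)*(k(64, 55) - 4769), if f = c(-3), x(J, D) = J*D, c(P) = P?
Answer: 4947600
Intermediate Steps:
x(J, D) = D*J
f = -3
(-1034 + x(2, 5)*f)*(k(64, 55) - 4769) = (-1034 + (5*2)*(-3))*((64 + 55) - 4769) = (-1034 + 10*(-3))*(119 - 4769) = (-1034 - 30)*(-4650) = -1064*(-4650) = 4947600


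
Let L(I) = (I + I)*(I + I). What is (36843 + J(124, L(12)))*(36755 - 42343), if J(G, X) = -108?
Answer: -205275180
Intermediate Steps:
L(I) = 4*I² (L(I) = (2*I)*(2*I) = 4*I²)
(36843 + J(124, L(12)))*(36755 - 42343) = (36843 - 108)*(36755 - 42343) = 36735*(-5588) = -205275180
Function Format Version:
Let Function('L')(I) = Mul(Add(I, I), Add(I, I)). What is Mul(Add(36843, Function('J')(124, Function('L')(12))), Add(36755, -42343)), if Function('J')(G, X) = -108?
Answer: -205275180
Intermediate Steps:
Function('L')(I) = Mul(4, Pow(I, 2)) (Function('L')(I) = Mul(Mul(2, I), Mul(2, I)) = Mul(4, Pow(I, 2)))
Mul(Add(36843, Function('J')(124, Function('L')(12))), Add(36755, -42343)) = Mul(Add(36843, -108), Add(36755, -42343)) = Mul(36735, -5588) = -205275180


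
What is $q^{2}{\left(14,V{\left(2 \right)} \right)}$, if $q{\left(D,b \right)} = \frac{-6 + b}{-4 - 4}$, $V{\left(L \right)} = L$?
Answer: $\frac{1}{4} \approx 0.25$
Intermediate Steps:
$q{\left(D,b \right)} = \frac{3}{4} - \frac{b}{8}$ ($q{\left(D,b \right)} = \frac{-6 + b}{-8} = \left(-6 + b\right) \left(- \frac{1}{8}\right) = \frac{3}{4} - \frac{b}{8}$)
$q^{2}{\left(14,V{\left(2 \right)} \right)} = \left(\frac{3}{4} - \frac{1}{4}\right)^{2} = \left(\frac{1}{2}\right)^{2} = \frac{1}{4}$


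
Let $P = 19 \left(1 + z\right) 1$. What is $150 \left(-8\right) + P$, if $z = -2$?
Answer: $-1219$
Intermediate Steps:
$P = -19$ ($P = 19 \left(1 - 2\right) 1 = 19 \left(\left(-1\right) 1\right) = 19 \left(-1\right) = -19$)
$150 \left(-8\right) + P = 150 \left(-8\right) - 19 = -1200 - 19 = -1219$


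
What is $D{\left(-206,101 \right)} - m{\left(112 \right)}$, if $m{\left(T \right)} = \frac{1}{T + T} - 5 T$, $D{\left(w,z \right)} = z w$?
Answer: $- \frac{4535105}{224} \approx -20246.0$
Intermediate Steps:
$D{\left(w,z \right)} = w z$
$m{\left(T \right)} = \frac{1}{2 T} - 5 T$
$D{\left(-206,101 \right)} - m{\left(112 \right)} = \left(-206\right) 101 - \left(\frac{1}{2 \cdot 112} - 560\right) = -20806 - \left(\frac{1}{2} \cdot \frac{1}{112} - 560\right) = -20806 - \left(\frac{1}{224} - 560\right) = -20806 - - \frac{125439}{224} = -20806 + \frac{125439}{224} = - \frac{4535105}{224}$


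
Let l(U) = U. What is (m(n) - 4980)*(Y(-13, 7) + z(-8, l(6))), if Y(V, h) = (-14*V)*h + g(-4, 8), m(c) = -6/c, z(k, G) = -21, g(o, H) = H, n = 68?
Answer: -213516303/34 ≈ -6.2799e+6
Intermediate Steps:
Y(V, h) = 8 - 14*V*h (Y(V, h) = (-14*V)*h + 8 = -14*V*h + 8 = 8 - 14*V*h)
(m(n) - 4980)*(Y(-13, 7) + z(-8, l(6))) = (-6/68 - 4980)*((8 - 14*(-13)*7) - 21) = (-6*1/68 - 4980)*((8 + 1274) - 21) = (-3/34 - 4980)*(1282 - 21) = -169323/34*1261 = -213516303/34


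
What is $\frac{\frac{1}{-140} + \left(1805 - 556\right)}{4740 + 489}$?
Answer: $\frac{174859}{732060} \approx 0.23886$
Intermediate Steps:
$\frac{\frac{1}{-140} + \left(1805 - 556\right)}{4740 + 489} = \frac{- \frac{1}{140} + \left(1805 + \left(-780 + 224\right)\right)}{5229} = \left(- \frac{1}{140} + \left(1805 - 556\right)\right) \frac{1}{5229} = \left(- \frac{1}{140} + 1249\right) \frac{1}{5229} = \frac{174859}{140} \cdot \frac{1}{5229} = \frac{174859}{732060}$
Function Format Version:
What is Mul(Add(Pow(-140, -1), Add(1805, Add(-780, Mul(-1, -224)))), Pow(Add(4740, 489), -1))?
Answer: Rational(174859, 732060) ≈ 0.23886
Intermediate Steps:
Mul(Add(Pow(-140, -1), Add(1805, Add(-780, Mul(-1, -224)))), Pow(Add(4740, 489), -1)) = Mul(Add(Rational(-1, 140), Add(1805, Add(-780, 224))), Pow(5229, -1)) = Mul(Add(Rational(-1, 140), Add(1805, -556)), Rational(1, 5229)) = Mul(Add(Rational(-1, 140), 1249), Rational(1, 5229)) = Mul(Rational(174859, 140), Rational(1, 5229)) = Rational(174859, 732060)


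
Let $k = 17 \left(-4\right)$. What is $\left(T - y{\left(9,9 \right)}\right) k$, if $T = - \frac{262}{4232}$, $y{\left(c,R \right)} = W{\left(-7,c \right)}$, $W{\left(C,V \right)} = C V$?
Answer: $- \frac{2264009}{529} \approx -4279.8$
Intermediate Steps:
$y{\left(c,R \right)} = - 7 c$
$T = - \frac{131}{2116}$ ($T = \left(-262\right) \frac{1}{4232} = - \frac{131}{2116} \approx -0.061909$)
$k = -68$
$\left(T - y{\left(9,9 \right)}\right) k = \left(- \frac{131}{2116} - \left(-7\right) 9\right) \left(-68\right) = \left(- \frac{131}{2116} - -63\right) \left(-68\right) = \left(- \frac{131}{2116} + 63\right) \left(-68\right) = \frac{133177}{2116} \left(-68\right) = - \frac{2264009}{529}$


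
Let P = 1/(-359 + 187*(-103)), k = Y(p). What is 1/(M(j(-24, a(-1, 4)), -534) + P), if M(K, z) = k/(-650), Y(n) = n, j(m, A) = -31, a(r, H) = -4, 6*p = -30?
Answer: 255060/1949 ≈ 130.87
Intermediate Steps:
p = -5 (p = (⅙)*(-30) = -5)
k = -5
M(K, z) = 1/130 (M(K, z) = -5/(-650) = -5*(-1/650) = 1/130)
P = -1/19620 (P = 1/(-359 - 19261) = 1/(-19620) = -1/19620 ≈ -5.0968e-5)
1/(M(j(-24, a(-1, 4)), -534) + P) = 1/(1/130 - 1/19620) = 1/(1949/255060) = 255060/1949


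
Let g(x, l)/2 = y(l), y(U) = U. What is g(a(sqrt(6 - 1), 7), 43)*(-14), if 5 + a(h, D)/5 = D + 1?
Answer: -1204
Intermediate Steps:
a(h, D) = -20 + 5*D (a(h, D) = -25 + 5*(D + 1) = -25 + 5*(1 + D) = -25 + (5 + 5*D) = -20 + 5*D)
g(x, l) = 2*l
g(a(sqrt(6 - 1), 7), 43)*(-14) = (2*43)*(-14) = 86*(-14) = -1204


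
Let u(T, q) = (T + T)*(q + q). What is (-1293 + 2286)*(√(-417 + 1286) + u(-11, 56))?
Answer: -2446752 + 993*√869 ≈ -2.4175e+6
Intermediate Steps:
u(T, q) = 4*T*q (u(T, q) = (2*T)*(2*q) = 4*T*q)
(-1293 + 2286)*(√(-417 + 1286) + u(-11, 56)) = (-1293 + 2286)*(√(-417 + 1286) + 4*(-11)*56) = 993*(√869 - 2464) = 993*(-2464 + √869) = -2446752 + 993*√869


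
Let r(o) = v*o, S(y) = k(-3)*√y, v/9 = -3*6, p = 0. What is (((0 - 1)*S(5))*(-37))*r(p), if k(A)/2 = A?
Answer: 0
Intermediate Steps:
v = -162 (v = 9*(-3*6) = 9*(-18) = -162)
k(A) = 2*A
S(y) = -6*√y (S(y) = (2*(-3))*√y = -6*√y)
r(o) = -162*o
(((0 - 1)*S(5))*(-37))*r(p) = (((0 - 1)*(-6*√5))*(-37))*(-162*0) = (-(-6)*√5*(-37))*0 = ((6*√5)*(-37))*0 = -222*√5*0 = 0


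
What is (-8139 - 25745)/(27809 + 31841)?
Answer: -16942/29825 ≈ -0.56805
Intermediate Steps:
(-8139 - 25745)/(27809 + 31841) = -33884/59650 = -33884*1/59650 = -16942/29825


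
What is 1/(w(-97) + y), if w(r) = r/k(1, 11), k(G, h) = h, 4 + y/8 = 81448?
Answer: 11/7166975 ≈ 1.5348e-6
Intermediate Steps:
y = 651552 (y = -32 + 8*81448 = -32 + 651584 = 651552)
w(r) = r/11
1/(w(-97) + y) = 1/((1/11)*(-97) + 651552) = 1/(-97/11 + 651552) = 1/(7166975/11) = 11/7166975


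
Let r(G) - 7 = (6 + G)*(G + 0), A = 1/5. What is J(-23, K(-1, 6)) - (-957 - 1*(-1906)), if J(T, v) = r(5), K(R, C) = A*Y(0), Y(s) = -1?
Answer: -887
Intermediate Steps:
A = ⅕ ≈ 0.20000
r(G) = 7 + G*(6 + G) (r(G) = 7 + (6 + G)*(G + 0) = 7 + (6 + G)*G = 7 + G*(6 + G))
K(R, C) = -⅕ (K(R, C) = (⅕)*(-1) = -⅕)
J(T, v) = 62 (J(T, v) = 7 + 5² + 6*5 = 7 + 25 + 30 = 62)
J(-23, K(-1, 6)) - (-957 - 1*(-1906)) = 62 - (-957 - 1*(-1906)) = 62 - (-957 + 1906) = 62 - 1*949 = 62 - 949 = -887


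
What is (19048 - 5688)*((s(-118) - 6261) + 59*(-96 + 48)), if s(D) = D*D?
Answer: 64542160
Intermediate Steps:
s(D) = D**2
(19048 - 5688)*((s(-118) - 6261) + 59*(-96 + 48)) = (19048 - 5688)*(((-118)**2 - 6261) + 59*(-96 + 48)) = 13360*((13924 - 6261) + 59*(-48)) = 13360*(7663 - 2832) = 13360*4831 = 64542160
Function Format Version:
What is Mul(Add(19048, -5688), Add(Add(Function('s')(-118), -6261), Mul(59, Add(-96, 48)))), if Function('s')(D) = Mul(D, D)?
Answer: 64542160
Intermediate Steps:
Function('s')(D) = Pow(D, 2)
Mul(Add(19048, -5688), Add(Add(Function('s')(-118), -6261), Mul(59, Add(-96, 48)))) = Mul(Add(19048, -5688), Add(Add(Pow(-118, 2), -6261), Mul(59, Add(-96, 48)))) = Mul(13360, Add(Add(13924, -6261), Mul(59, -48))) = Mul(13360, Add(7663, -2832)) = Mul(13360, 4831) = 64542160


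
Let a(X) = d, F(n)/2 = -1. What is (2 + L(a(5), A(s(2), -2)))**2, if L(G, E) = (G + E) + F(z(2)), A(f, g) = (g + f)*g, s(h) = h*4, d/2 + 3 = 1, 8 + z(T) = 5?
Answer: 256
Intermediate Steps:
z(T) = -3 (z(T) = -8 + 5 = -3)
d = -4 (d = -6 + 2*1 = -6 + 2 = -4)
F(n) = -2 (F(n) = 2*(-1) = -2)
s(h) = 4*h
a(X) = -4
A(f, g) = g*(f + g) (A(f, g) = (f + g)*g = g*(f + g))
L(G, E) = -2 + E + G (L(G, E) = (G + E) - 2 = (E + G) - 2 = -2 + E + G)
(2 + L(a(5), A(s(2), -2)))**2 = (2 + (-2 - 2*(4*2 - 2) - 4))**2 = (2 + (-2 - 2*(8 - 2) - 4))**2 = (2 + (-2 - 2*6 - 4))**2 = (2 + (-2 - 12 - 4))**2 = (2 - 18)**2 = (-16)**2 = 256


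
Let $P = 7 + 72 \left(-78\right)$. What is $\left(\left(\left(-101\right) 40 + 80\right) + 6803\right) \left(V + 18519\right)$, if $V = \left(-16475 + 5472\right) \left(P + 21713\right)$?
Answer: $-503705093499$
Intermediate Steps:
$P = -5609$ ($P = 7 - 5616 = -5609$)
$V = -177192312$ ($V = \left(-16475 + 5472\right) \left(-5609 + 21713\right) = \left(-11003\right) 16104 = -177192312$)
$\left(\left(\left(-101\right) 40 + 80\right) + 6803\right) \left(V + 18519\right) = \left(\left(\left(-101\right) 40 + 80\right) + 6803\right) \left(-177192312 + 18519\right) = \left(\left(-4040 + 80\right) + 6803\right) \left(-177173793\right) = \left(-3960 + 6803\right) \left(-177173793\right) = 2843 \left(-177173793\right) = -503705093499$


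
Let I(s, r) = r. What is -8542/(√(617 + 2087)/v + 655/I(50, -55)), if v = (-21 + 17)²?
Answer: 375848/381 ≈ 986.48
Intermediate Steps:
v = 16 (v = (-4)² = 16)
-8542/(√(617 + 2087)/v + 655/I(50, -55)) = -8542/(√(617 + 2087)/16 + 655/(-55)) = -8542/(√2704*(1/16) + 655*(-1/55)) = -8542/(52*(1/16) - 131/11) = -8542/(13/4 - 131/11) = -8542/(-381/44) = -8542*(-44/381) = 375848/381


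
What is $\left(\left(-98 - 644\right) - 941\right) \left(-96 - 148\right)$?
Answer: $410652$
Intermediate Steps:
$\left(\left(-98 - 644\right) - 941\right) \left(-96 - 148\right) = \left(-742 - 941\right) \left(-96 - 148\right) = \left(-1683\right) \left(-244\right) = 410652$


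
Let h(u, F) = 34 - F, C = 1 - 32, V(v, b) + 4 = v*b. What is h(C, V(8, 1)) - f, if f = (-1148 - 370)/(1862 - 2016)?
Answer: 141/7 ≈ 20.143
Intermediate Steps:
V(v, b) = -4 + b*v (V(v, b) = -4 + v*b = -4 + b*v)
C = -31
f = 69/7 (f = -1518/(-154) = -1518*(-1/154) = 69/7 ≈ 9.8571)
h(C, V(8, 1)) - f = (34 - (-4 + 1*8)) - 1*69/7 = (34 - (-4 + 8)) - 69/7 = (34 - 1*4) - 69/7 = (34 - 4) - 69/7 = 30 - 69/7 = 141/7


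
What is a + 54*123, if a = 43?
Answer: 6685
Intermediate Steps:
a + 54*123 = 43 + 54*123 = 43 + 6642 = 6685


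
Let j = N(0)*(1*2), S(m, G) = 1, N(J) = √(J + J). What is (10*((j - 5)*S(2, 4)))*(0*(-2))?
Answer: 0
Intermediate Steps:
N(J) = √2*√J (N(J) = √(2*J) = √2*√J)
j = 0 (j = (√2*√0)*(1*2) = (√2*0)*2 = 0*2 = 0)
(10*((j - 5)*S(2, 4)))*(0*(-2)) = (10*((0 - 5)*1))*(0*(-2)) = (10*(-5*1))*0 = (10*(-5))*0 = -50*0 = 0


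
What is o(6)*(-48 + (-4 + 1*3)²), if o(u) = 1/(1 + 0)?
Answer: -47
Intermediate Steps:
o(u) = 1 (o(u) = 1/1 = 1)
o(6)*(-48 + (-4 + 1*3)²) = 1*(-48 + (-4 + 1*3)²) = 1*(-48 + (-4 + 3)²) = 1*(-48 + (-1)²) = 1*(-48 + 1) = 1*(-47) = -47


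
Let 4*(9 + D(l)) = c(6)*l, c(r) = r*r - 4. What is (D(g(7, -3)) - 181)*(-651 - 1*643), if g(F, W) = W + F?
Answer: 204452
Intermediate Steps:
c(r) = -4 + r² (c(r) = r² - 4 = -4 + r²)
g(F, W) = F + W
D(l) = -9 + 8*l (D(l) = -9 + ((-4 + 6²)*l)/4 = -9 + ((-4 + 36)*l)/4 = -9 + (32*l)/4 = -9 + 8*l)
(D(g(7, -3)) - 181)*(-651 - 1*643) = ((-9 + 8*(7 - 3)) - 181)*(-651 - 1*643) = ((-9 + 8*4) - 181)*(-651 - 643) = ((-9 + 32) - 181)*(-1294) = (23 - 181)*(-1294) = -158*(-1294) = 204452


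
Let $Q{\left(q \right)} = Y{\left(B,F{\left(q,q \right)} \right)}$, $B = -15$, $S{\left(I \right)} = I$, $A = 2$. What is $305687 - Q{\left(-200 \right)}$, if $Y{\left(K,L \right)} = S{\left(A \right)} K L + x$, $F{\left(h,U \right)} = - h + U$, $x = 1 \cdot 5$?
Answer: $305682$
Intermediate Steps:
$x = 5$
$F{\left(h,U \right)} = U - h$
$Y{\left(K,L \right)} = 5 + 2 K L$ ($Y{\left(K,L \right)} = 2 K L + 5 = 5 + 2 K L$)
$Q{\left(q \right)} = 5$ ($Q{\left(q \right)} = 5 + 2 \left(-15\right) \left(q - q\right) = 5 + 2 \left(-15\right) 0 = 5 + 0 = 5$)
$305687 - Q{\left(-200 \right)} = 305687 - 5 = 305682$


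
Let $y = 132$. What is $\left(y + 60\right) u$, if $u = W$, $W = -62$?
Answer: $-11904$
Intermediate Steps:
$u = -62$
$\left(y + 60\right) u = \left(132 + 60\right) \left(-62\right) = 192 \left(-62\right) = -11904$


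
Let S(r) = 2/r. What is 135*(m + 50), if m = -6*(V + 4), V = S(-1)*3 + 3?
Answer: 5940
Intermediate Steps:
V = -3 (V = (2/(-1))*3 + 3 = (2*(-1))*3 + 3 = -2*3 + 3 = -6 + 3 = -3)
m = -6 (m = -6*(-3 + 4) = -6*1 = -6)
135*(m + 50) = 135*(-6 + 50) = 135*44 = 5940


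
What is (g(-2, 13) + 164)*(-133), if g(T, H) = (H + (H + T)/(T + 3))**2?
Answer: -98420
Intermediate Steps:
g(T, H) = (H + (H + T)/(3 + T))**2
(g(-2, 13) + 164)*(-133) = ((-2 + 4*13 + 13*(-2))**2/(3 - 2)**2 + 164)*(-133) = ((-2 + 52 - 26)**2/1**2 + 164)*(-133) = (1*24**2 + 164)*(-133) = (1*576 + 164)*(-133) = (576 + 164)*(-133) = 740*(-133) = -98420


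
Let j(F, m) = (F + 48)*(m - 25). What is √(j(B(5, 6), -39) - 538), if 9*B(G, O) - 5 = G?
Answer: I*√33130/3 ≈ 60.672*I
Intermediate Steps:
B(G, O) = 5/9 + G/9
j(F, m) = (-25 + m)*(48 + F) (j(F, m) = (48 + F)*(-25 + m) = (-25 + m)*(48 + F))
√(j(B(5, 6), -39) - 538) = √((-1200 - 25*(5/9 + (⅑)*5) + 48*(-39) + (5/9 + (⅑)*5)*(-39)) - 538) = √((-1200 - 25*(5/9 + 5/9) - 1872 + (5/9 + 5/9)*(-39)) - 538) = √((-1200 - 25*10/9 - 1872 + (10/9)*(-39)) - 538) = √((-1200 - 250/9 - 1872 - 130/3) - 538) = √(-28288/9 - 538) = √(-33130/9) = I*√33130/3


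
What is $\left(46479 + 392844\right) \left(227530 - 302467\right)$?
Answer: $-32921547651$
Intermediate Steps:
$\left(46479 + 392844\right) \left(227530 - 302467\right) = 439323 \left(-74937\right) = -32921547651$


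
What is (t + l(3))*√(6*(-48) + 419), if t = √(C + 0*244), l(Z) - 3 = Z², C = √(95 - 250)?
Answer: √131*(12 + 155^(¼)*√I) ≈ 165.9 + 28.556*I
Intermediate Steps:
C = I*√155 (C = √(-155) = I*√155 ≈ 12.45*I)
l(Z) = 3 + Z²
t = 155^(¼)*√I (t = √(I*√155 + 0*244) = √(I*√155 + 0) = √(I*√155) = 155^(¼)*√I ≈ 2.495 + 2.495*I)
(t + l(3))*√(6*(-48) + 419) = (155^(¼)*√I + (3 + 3²))*√(6*(-48) + 419) = (155^(¼)*√I + (3 + 9))*√(-288 + 419) = (155^(¼)*√I + 12)*√131 = (12 + 155^(¼)*√I)*√131 = √131*(12 + 155^(¼)*√I)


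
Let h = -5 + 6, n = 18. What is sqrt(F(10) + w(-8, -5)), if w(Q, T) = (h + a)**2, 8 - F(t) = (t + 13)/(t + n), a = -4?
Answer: sqrt(3171)/14 ≈ 4.0223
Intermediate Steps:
h = 1
F(t) = 8 - (13 + t)/(18 + t) (F(t) = 8 - (t + 13)/(t + 18) = 8 - (13 + t)/(18 + t))
w(Q, T) = 9 (w(Q, T) = (1 - 4)**2 = (-3)**2 = 9)
sqrt(F(10) + w(-8, -5)) = sqrt((131 + 7*10)/(18 + 10) + 9) = sqrt((131 + 70)/28 + 9) = sqrt((1/28)*201 + 9) = sqrt(201/28 + 9) = sqrt(453/28) = sqrt(3171)/14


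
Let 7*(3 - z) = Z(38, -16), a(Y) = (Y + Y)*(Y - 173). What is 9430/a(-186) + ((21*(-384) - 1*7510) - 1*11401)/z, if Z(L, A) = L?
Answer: 12608680705/1135158 ≈ 11107.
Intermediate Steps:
a(Y) = 2*Y*(-173 + Y) (a(Y) = (2*Y)*(-173 + Y) = 2*Y*(-173 + Y))
z = -17/7 (z = 3 - 1/7*38 = 3 - 38/7 = -17/7 ≈ -2.4286)
9430/a(-186) + ((21*(-384) - 1*7510) - 1*11401)/z = 9430/((2*(-186)*(-173 - 186))) + ((21*(-384) - 1*7510) - 1*11401)/(-17/7) = 9430/((2*(-186)*(-359))) + ((-8064 - 7510) - 11401)*(-7/17) = 9430/133548 + (-15574 - 11401)*(-7/17) = 9430*(1/133548) - 26975*(-7/17) = 4715/66774 + 188825/17 = 12608680705/1135158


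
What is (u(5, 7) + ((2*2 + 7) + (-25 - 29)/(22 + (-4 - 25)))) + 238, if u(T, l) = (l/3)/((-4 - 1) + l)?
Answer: 10831/42 ≈ 257.88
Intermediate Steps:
u(T, l) = l/(3*(-5 + l)) (u(T, l) = (l*(⅓))/(-5 + l) = (l/3)/(-5 + l) = l/(3*(-5 + l)))
(u(5, 7) + ((2*2 + 7) + (-25 - 29)/(22 + (-4 - 25)))) + 238 = ((⅓)*7/(-5 + 7) + ((2*2 + 7) + (-25 - 29)/(22 + (-4 - 25)))) + 238 = ((⅓)*7/2 + ((4 + 7) - 54/(22 - 29))) + 238 = ((⅓)*7*(½) + (11 - 54/(-7))) + 238 = (7/6 + (11 - 54*(-⅐))) + 238 = (7/6 + (11 + 54/7)) + 238 = (7/6 + 131/7) + 238 = 835/42 + 238 = 10831/42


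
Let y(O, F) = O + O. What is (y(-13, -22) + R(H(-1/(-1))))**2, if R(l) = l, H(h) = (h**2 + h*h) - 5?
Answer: 841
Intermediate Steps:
y(O, F) = 2*O
H(h) = -5 + 2*h**2 (H(h) = (h**2 + h**2) - 5 = 2*h**2 - 5 = -5 + 2*h**2)
(y(-13, -22) + R(H(-1/(-1))))**2 = (2*(-13) + (-5 + 2*(-1/(-1))**2))**2 = (-26 + (-5 + 2*(-1*(-1))**2))**2 = (-26 + (-5 + 2*1**2))**2 = (-26 + (-5 + 2*1))**2 = (-26 + (-5 + 2))**2 = (-26 - 3)**2 = (-29)**2 = 841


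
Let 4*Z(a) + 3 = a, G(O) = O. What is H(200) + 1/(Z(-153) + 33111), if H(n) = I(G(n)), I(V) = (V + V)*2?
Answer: 26457601/33072 ≈ 800.00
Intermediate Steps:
I(V) = 4*V (I(V) = (2*V)*2 = 4*V)
Z(a) = -3/4 + a/4
H(n) = 4*n
H(200) + 1/(Z(-153) + 33111) = 4*200 + 1/((-3/4 + (1/4)*(-153)) + 33111) = 800 + 1/((-3/4 - 153/4) + 33111) = 800 + 1/(-39 + 33111) = 800 + 1/33072 = 26457601/33072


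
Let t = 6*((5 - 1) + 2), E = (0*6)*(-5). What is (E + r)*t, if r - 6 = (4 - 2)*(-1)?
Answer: 144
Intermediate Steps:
r = 4 (r = 6 + (4 - 2)*(-1) = 6 + 2*(-1) = 6 - 2 = 4)
E = 0 (E = 0*(-5) = 0)
t = 36 (t = 6*(4 + 2) = 6*6 = 36)
(E + r)*t = (0 + 4)*36 = 4*36 = 144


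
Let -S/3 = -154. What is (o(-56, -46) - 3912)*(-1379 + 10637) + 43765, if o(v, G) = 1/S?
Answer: -2785360344/77 ≈ -3.6174e+7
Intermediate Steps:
S = 462 (S = -3*(-154) = 462)
o(v, G) = 1/462
(o(-56, -46) - 3912)*(-1379 + 10637) + 43765 = (1/462 - 3912)*(-1379 + 10637) + 43765 = -1807343/462*9258 + 43765 = -2788730249/77 + 43765 = -2785360344/77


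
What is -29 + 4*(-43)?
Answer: -201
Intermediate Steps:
-29 + 4*(-43) = -29 - 172 = -201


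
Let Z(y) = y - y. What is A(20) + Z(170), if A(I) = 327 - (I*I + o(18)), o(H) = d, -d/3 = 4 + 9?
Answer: -34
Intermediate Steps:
Z(y) = 0
d = -39 (d = -3*(4 + 9) = -3*13 = -39)
o(H) = -39
A(I) = 366 - I**2 (A(I) = 327 - (I*I - 39) = 327 - (I**2 - 39) = 327 - (-39 + I**2) = 327 + (39 - I**2) = 366 - I**2)
A(20) + Z(170) = (366 - 1*20**2) + 0 = (366 - 1*400) + 0 = (366 - 400) + 0 = -34 + 0 = -34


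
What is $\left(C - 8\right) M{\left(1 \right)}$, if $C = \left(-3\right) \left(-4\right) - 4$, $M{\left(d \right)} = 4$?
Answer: $0$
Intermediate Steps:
$C = 8$ ($C = 12 - 4 = 8$)
$\left(C - 8\right) M{\left(1 \right)} = \left(8 - 8\right) 4 = 0 \cdot 4 = 0$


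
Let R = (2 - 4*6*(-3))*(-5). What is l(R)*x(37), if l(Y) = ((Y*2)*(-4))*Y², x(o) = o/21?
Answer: 14993288000/21 ≈ 7.1397e+8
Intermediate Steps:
R = -370 (R = (2 - 24*(-3))*(-5) = (2 + 72)*(-5) = 74*(-5) = -370)
x(o) = o/21 (x(o) = o*(1/21) = o/21)
l(Y) = -8*Y³ (l(Y) = ((2*Y)*(-4))*Y² = (-8*Y)*Y² = -8*Y³)
l(R)*x(37) = (-8*(-370)³)*((1/21)*37) = -8*(-50653000)*(37/21) = 405224000*(37/21) = 14993288000/21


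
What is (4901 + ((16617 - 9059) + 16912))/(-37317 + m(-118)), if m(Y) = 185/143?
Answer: -4200053/5336146 ≈ -0.78710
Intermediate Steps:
m(Y) = 185/143 (m(Y) = 185*(1/143) = 185/143)
(4901 + ((16617 - 9059) + 16912))/(-37317 + m(-118)) = (4901 + ((16617 - 9059) + 16912))/(-37317 + 185/143) = (4901 + (7558 + 16912))/(-5336146/143) = (4901 + 24470)*(-143/5336146) = 29371*(-143/5336146) = -4200053/5336146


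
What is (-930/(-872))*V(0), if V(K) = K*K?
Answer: 0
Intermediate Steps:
V(K) = K²
(-930/(-872))*V(0) = -930/(-872)*0² = -930*(-1/872)*0 = (465/436)*0 = 0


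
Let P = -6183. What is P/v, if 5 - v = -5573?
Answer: -6183/5578 ≈ -1.1085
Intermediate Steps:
v = 5578 (v = 5 - 1*(-5573) = 5 + 5573 = 5578)
P/v = -6183/5578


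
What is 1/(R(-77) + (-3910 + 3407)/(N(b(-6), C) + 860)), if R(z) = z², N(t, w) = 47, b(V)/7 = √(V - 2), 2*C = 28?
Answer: 907/5377100 ≈ 0.00016868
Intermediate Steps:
C = 14 (C = (½)*28 = 14)
b(V) = 7*√(-2 + V) (b(V) = 7*√(V - 2) = 7*√(-2 + V))
1/(R(-77) + (-3910 + 3407)/(N(b(-6), C) + 860)) = 1/((-77)² + (-3910 + 3407)/(47 + 860)) = 1/(5929 - 503/907) = 1/(5377100/907) = 907/5377100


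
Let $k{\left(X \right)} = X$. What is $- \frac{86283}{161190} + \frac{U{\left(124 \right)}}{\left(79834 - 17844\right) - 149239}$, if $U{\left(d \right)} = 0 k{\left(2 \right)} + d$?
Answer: $- \frac{279559001}{520876530} \approx -0.53671$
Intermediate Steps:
$U{\left(d \right)} = d$ ($U{\left(d \right)} = 0 \cdot 2 + d = 0 + d = d$)
$- \frac{86283}{161190} + \frac{U{\left(124 \right)}}{\left(79834 - 17844\right) - 149239} = - \frac{86283}{161190} + \frac{124}{\left(79834 - 17844\right) - 149239} = \left(-86283\right) \frac{1}{161190} + \frac{124}{61990 - 149239} = - \frac{9587}{17910} + \frac{124}{-87249} = - \frac{9587}{17910} + 124 \left(- \frac{1}{87249}\right) = - \frac{9587}{17910} - \frac{124}{87249} = - \frac{279559001}{520876530}$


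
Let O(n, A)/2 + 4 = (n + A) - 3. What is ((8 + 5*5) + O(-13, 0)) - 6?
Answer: -13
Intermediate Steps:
O(n, A) = -14 + 2*A + 2*n (O(n, A) = -8 + 2*((n + A) - 3) = -8 + 2*((A + n) - 3) = -8 + 2*(-3 + A + n) = -8 + (-6 + 2*A + 2*n) = -14 + 2*A + 2*n)
((8 + 5*5) + O(-13, 0)) - 6 = ((8 + 5*5) + (-14 + 2*0 + 2*(-13))) - 6 = ((8 + 25) + (-14 + 0 - 26)) - 6 = (33 - 40) - 6 = -7 - 6 = -13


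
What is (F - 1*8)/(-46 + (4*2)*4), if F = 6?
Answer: 1/7 ≈ 0.14286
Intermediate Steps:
(F - 1*8)/(-46 + (4*2)*4) = (6 - 1*8)/(-46 + (4*2)*4) = (6 - 8)/(-46 + 8*4) = -2/(-46 + 32) = -2/(-14) = -2*(-1/14) = 1/7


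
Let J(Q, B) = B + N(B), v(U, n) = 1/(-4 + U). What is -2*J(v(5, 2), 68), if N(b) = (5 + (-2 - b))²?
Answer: -8586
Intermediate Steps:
N(b) = (3 - b)²
J(Q, B) = B + (-3 + B)²
-2*J(v(5, 2), 68) = -2*(68 + (-3 + 68)²) = -2*(68 + 65²) = -2*(68 + 4225) = -2*4293 = -8586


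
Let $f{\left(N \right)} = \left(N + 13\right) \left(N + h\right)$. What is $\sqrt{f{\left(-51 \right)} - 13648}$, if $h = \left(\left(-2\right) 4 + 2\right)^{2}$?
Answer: $i \sqrt{13078} \approx 114.36 i$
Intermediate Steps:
$h = 36$ ($h = \left(-8 + 2\right)^{2} = \left(-6\right)^{2} = 36$)
$f{\left(N \right)} = \left(13 + N\right) \left(36 + N\right)$ ($f{\left(N \right)} = \left(N + 13\right) \left(N + 36\right) = \left(13 + N\right) \left(36 + N\right)$)
$\sqrt{f{\left(-51 \right)} - 13648} = \sqrt{\left(468 + \left(-51\right)^{2} + 49 \left(-51\right)\right) - 13648} = \sqrt{\left(468 + 2601 - 2499\right) - 13648} = \sqrt{570 - 13648} = \sqrt{-13078} = i \sqrt{13078}$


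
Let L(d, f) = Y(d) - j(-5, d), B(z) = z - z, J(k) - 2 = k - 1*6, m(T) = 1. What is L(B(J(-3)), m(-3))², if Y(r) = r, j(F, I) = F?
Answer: 25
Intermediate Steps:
J(k) = -4 + k (J(k) = 2 + (k - 1*6) = 2 + (k - 6) = 2 + (-6 + k) = -4 + k)
B(z) = 0
L(d, f) = 5 + d (L(d, f) = d - 1*(-5) = d + 5 = 5 + d)
L(B(J(-3)), m(-3))² = (5 + 0)² = 5² = 25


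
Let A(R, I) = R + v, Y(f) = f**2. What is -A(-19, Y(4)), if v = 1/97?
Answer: 1842/97 ≈ 18.990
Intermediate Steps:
v = 1/97 ≈ 0.010309
A(R, I) = 1/97 + R (A(R, I) = R + 1/97 = 1/97 + R)
-A(-19, Y(4)) = -(1/97 - 19) = -1*(-1842/97) = 1842/97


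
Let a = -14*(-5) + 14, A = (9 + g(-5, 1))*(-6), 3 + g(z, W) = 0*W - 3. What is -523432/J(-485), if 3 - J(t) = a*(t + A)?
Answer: -523432/42255 ≈ -12.387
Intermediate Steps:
g(z, W) = -6 (g(z, W) = -3 + (0*W - 3) = -3 + (0 - 3) = -3 - 3 = -6)
A = -18 (A = (9 - 6)*(-6) = 3*(-6) = -18)
a = 84 (a = 70 + 14 = 84)
J(t) = 1515 - 84*t (J(t) = 3 - 84*(t - 18) = 3 - 84*(-18 + t) = 3 - (-1512 + 84*t) = 3 + (1512 - 84*t) = 1515 - 84*t)
-523432/J(-485) = -523432/(1515 - 84*(-485)) = -523432/(1515 + 40740) = -523432/42255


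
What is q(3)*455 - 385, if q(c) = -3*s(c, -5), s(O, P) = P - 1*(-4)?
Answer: 980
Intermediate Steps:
s(O, P) = 4 + P (s(O, P) = P + 4 = 4 + P)
q(c) = 3 (q(c) = -3*(4 - 5) = -3*(-1) = 3)
q(3)*455 - 385 = 3*455 - 385 = 1365 - 385 = 980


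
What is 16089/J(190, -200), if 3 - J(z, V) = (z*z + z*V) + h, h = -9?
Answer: 16089/1912 ≈ 8.4147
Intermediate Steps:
J(z, V) = 12 - z**2 - V*z (J(z, V) = 3 - ((z*z + z*V) - 9) = 3 - ((z**2 + V*z) - 9) = 3 - (-9 + z**2 + V*z) = 3 + (9 - z**2 - V*z) = 12 - z**2 - V*z)
16089/J(190, -200) = 16089/(12 - 1*190**2 - 1*(-200)*190) = 16089/(12 - 1*36100 + 38000) = 16089/(12 - 36100 + 38000) = 16089/1912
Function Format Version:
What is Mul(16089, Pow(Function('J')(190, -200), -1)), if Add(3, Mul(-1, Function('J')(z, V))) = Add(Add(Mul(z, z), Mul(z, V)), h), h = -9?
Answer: Rational(16089, 1912) ≈ 8.4147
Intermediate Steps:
Function('J')(z, V) = Add(12, Mul(-1, Pow(z, 2)), Mul(-1, V, z)) (Function('J')(z, V) = Add(3, Mul(-1, Add(Add(Mul(z, z), Mul(z, V)), -9))) = Add(3, Mul(-1, Add(Add(Pow(z, 2), Mul(V, z)), -9))) = Add(3, Mul(-1, Add(-9, Pow(z, 2), Mul(V, z)))) = Add(3, Add(9, Mul(-1, Pow(z, 2)), Mul(-1, V, z))) = Add(12, Mul(-1, Pow(z, 2)), Mul(-1, V, z)))
Mul(16089, Pow(Function('J')(190, -200), -1)) = Mul(16089, Pow(Add(12, Mul(-1, Pow(190, 2)), Mul(-1, -200, 190)), -1)) = Mul(16089, Pow(Add(12, Mul(-1, 36100), 38000), -1)) = Mul(16089, Pow(Add(12, -36100, 38000), -1)) = Mul(16089, Pow(1912, -1)) = Mul(16089, Rational(1, 1912)) = Rational(16089, 1912)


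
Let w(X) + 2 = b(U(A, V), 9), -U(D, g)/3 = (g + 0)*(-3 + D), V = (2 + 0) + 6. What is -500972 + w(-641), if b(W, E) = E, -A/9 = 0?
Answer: -500965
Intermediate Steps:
V = 8 (V = 2 + 6 = 8)
A = 0 (A = -9*0 = 0)
U(D, g) = -3*g*(-3 + D) (U(D, g) = -3*(g + 0)*(-3 + D) = -3*g*(-3 + D))
w(X) = 7 (w(X) = -2 + 9 = 7)
-500972 + w(-641) = -500972 + 7 = -500965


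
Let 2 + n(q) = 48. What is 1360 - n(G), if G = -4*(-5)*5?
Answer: 1314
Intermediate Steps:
G = 100 (G = 20*5 = 100)
n(q) = 46 (n(q) = -2 + 48 = 46)
1360 - n(G) = 1360 - 1*46 = 1360 - 46 = 1314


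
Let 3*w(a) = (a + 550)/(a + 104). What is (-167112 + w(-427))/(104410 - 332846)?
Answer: 53977217/73784828 ≈ 0.73155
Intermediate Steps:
w(a) = (550 + a)/(3*(104 + a)) (w(a) = ((a + 550)/(a + 104))/3 = ((550 + a)/(104 + a))/3 = (550 + a)/(3*(104 + a)))
(-167112 + w(-427))/(104410 - 332846) = (-167112 + (550 - 427)/(3*(104 - 427)))/(104410 - 332846) = (-167112 + (1/3)*123/(-323))/(-228436) = (-167112 + (1/3)*(-1/323)*123)*(-1/228436) = (-167112 - 41/323)*(-1/228436) = -53977217/323*(-1/228436) = 53977217/73784828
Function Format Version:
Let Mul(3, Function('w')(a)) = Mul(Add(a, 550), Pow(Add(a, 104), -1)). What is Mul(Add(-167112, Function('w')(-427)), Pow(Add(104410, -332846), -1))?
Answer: Rational(53977217, 73784828) ≈ 0.73155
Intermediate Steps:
Function('w')(a) = Mul(Rational(1, 3), Pow(Add(104, a), -1), Add(550, a)) (Function('w')(a) = Mul(Rational(1, 3), Mul(Add(a, 550), Pow(Add(a, 104), -1))) = Mul(Rational(1, 3), Mul(Add(550, a), Pow(Add(104, a), -1))) = Mul(Rational(1, 3), Mul(Pow(Add(104, a), -1), Add(550, a))) = Mul(Rational(1, 3), Pow(Add(104, a), -1), Add(550, a)))
Mul(Add(-167112, Function('w')(-427)), Pow(Add(104410, -332846), -1)) = Mul(Add(-167112, Mul(Rational(1, 3), Pow(Add(104, -427), -1), Add(550, -427))), Pow(Add(104410, -332846), -1)) = Mul(Add(-167112, Mul(Rational(1, 3), Pow(-323, -1), 123)), Pow(-228436, -1)) = Mul(Add(-167112, Mul(Rational(1, 3), Rational(-1, 323), 123)), Rational(-1, 228436)) = Mul(Add(-167112, Rational(-41, 323)), Rational(-1, 228436)) = Mul(Rational(-53977217, 323), Rational(-1, 228436)) = Rational(53977217, 73784828)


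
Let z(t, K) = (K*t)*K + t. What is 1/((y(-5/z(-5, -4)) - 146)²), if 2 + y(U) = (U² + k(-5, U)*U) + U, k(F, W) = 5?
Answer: 83521/1820643561 ≈ 4.5874e-5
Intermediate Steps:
z(t, K) = t + t*K² (z(t, K) = t*K² + t = t + t*K²)
y(U) = -2 + U² + 6*U (y(U) = -2 + ((U² + 5*U) + U) = -2 + (U² + 6*U) = -2 + U² + 6*U)
1/((y(-5/z(-5, -4)) - 146)²) = 1/(((-2 + (-5*(-1/(5*(1 + (-4)²))))² + 6*(-5*(-1/(5*(1 + (-4)²))))) - 146)²) = 1/(((-2 + (-5*(-1/(5*(1 + 16))))² + 6*(-5*(-1/(5*(1 + 16))))) - 146)²) = 1/(((-2 + (-5/((-5*17)))² + 6*(-5/((-5*17)))) - 146)²) = 1/(((-2 + (-5/(-85))² + 6*(-5/(-85))) - 146)²) = 1/(((-2 + (-5*(-1/85))² + 6*(-5*(-1/85))) - 146)²) = 1/(((-2 + (1/17)² + 6*(1/17)) - 146)²) = 1/(((-2 + 1/289 + 6/17) - 146)²) = 1/((-475/289 - 146)²) = 1/((-42669/289)²) = 1/(1820643561/83521) = 83521/1820643561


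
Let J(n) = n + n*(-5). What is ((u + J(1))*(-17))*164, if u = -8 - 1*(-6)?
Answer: 16728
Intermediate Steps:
u = -2 (u = -8 + 6 = -2)
J(n) = -4*n (J(n) = n - 5*n = -4*n)
((u + J(1))*(-17))*164 = ((-2 - 4*1)*(-17))*164 = ((-2 - 4)*(-17))*164 = -6*(-17)*164 = 102*164 = 16728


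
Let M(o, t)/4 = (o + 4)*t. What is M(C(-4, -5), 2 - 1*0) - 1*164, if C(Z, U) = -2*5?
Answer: -212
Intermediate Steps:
C(Z, U) = -10
M(o, t) = 4*t*(4 + o) (M(o, t) = 4*((o + 4)*t) = 4*((4 + o)*t) = 4*(t*(4 + o)) = 4*t*(4 + o))
M(C(-4, -5), 2 - 1*0) - 1*164 = 4*(2 - 1*0)*(4 - 10) - 1*164 = 4*(2 + 0)*(-6) - 164 = 4*2*(-6) - 164 = -48 - 164 = -212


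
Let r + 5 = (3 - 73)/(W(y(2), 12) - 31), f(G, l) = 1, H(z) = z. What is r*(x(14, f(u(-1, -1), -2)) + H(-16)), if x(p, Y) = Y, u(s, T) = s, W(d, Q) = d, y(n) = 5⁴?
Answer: 7600/99 ≈ 76.768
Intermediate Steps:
y(n) = 625
r = -1520/297 (r = -5 + (3 - 73)/(625 - 31) = -5 - 70/594 = -5 - 70*1/594 = -5 - 35/297 = -1520/297 ≈ -5.1178)
r*(x(14, f(u(-1, -1), -2)) + H(-16)) = -1520*(1 - 16)/297 = -1520/297*(-15) = 7600/99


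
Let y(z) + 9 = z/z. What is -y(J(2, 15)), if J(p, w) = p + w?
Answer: 8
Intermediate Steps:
y(z) = -8 (y(z) = -9 + z/z = -9 + 1 = -8)
-y(J(2, 15)) = -1*(-8) = 8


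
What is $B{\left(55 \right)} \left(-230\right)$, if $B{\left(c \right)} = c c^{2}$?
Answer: $-38266250$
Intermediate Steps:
$B{\left(c \right)} = c^{3}$
$B{\left(55 \right)} \left(-230\right) = 55^{3} \left(-230\right) = 166375 \left(-230\right) = -38266250$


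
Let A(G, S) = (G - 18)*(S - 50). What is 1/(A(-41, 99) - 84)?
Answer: -1/2975 ≈ -0.00033613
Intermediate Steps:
A(G, S) = (-50 + S)*(-18 + G) (A(G, S) = (-18 + G)*(-50 + S) = (-50 + S)*(-18 + G))
1/(A(-41, 99) - 84) = 1/((900 - 50*(-41) - 18*99 - 41*99) - 84) = 1/((900 + 2050 - 1782 - 4059) - 84) = 1/(-2891 - 84) = 1/(-2975) = -1/2975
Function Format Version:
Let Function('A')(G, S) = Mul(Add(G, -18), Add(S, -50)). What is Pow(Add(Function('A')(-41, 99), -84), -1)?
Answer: Rational(-1, 2975) ≈ -0.00033613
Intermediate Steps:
Function('A')(G, S) = Mul(Add(-50, S), Add(-18, G)) (Function('A')(G, S) = Mul(Add(-18, G), Add(-50, S)) = Mul(Add(-50, S), Add(-18, G)))
Pow(Add(Function('A')(-41, 99), -84), -1) = Pow(Add(Add(900, Mul(-50, -41), Mul(-18, 99), Mul(-41, 99)), -84), -1) = Pow(Add(Add(900, 2050, -1782, -4059), -84), -1) = Pow(Add(-2891, -84), -1) = Pow(-2975, -1) = Rational(-1, 2975)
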